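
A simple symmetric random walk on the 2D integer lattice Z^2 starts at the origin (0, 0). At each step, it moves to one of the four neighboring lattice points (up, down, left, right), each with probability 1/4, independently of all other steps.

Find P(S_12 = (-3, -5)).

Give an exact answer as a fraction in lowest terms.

Answer: 3267/1048576

Derivation:
Let h be the number of horizontal steps (so 12-h are vertical). To end at (-3,-5) need (h-3)/2 right-steps and ((12-h)-5)/2 up-steps.
Sum over h with 3 ≤ h ≤ 7, h ≡ 1 (mod 2), 12-h ≡ 1 (mod 2):
h=3: C(12,3)·C(3,0)·C(9,2) = 220·1·36 = 7920
h=5: C(12,5)·C(5,1)·C(7,1) = 792·5·7 = 27720
h=7: C(12,7)·C(7,2)·C(5,0) = 792·21·1 = 16632
Total favorable: 52272
Total paths: 4^12 = 16777216
P = 52272/16777216 = 3267/1048576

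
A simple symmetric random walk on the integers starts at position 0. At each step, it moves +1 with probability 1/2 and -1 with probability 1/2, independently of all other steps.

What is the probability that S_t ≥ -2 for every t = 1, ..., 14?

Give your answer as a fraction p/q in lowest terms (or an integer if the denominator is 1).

Answer: 4719/8192

Derivation:
Let f(t,s) = #length-t paths at position s with S_1..S_t all ≥ -2.
f(t,s) = f(t-1,s-1) + f(t-1,s+1) for s ≥ -2; f(t,s) = 0 for s < -2.
t=0: f(0,0)=1
t=1: f(1,-1)=1 f(1,1)=1
t=2: f(2,-2)=1 f(2,0)=2 f(2,2)=1
t=3: f(3,-1)=3 f(3,1)=3 f(3,3)=1
t=4: f(4,-2)=3 f(4,0)=6 f(4,2)=4 f(4,4)=1
t=5: f(5,-1)=9 f(5,1)=10 f(5,3)=5 f(5,5)=1
t=6: f(6,-2)=9 f(6,0)=19 f(6,2)=15 f(6,4)=6 f(6,6)=1
t=7: f(7,-1)=28 f(7,1)=34 f(7,3)=21 f(7,5)=7 f(7,7)=1
t=8: f(8,-2)=28 f(8,0)=62 f(8,2)=55 f(8,4)=28 f(8,6)=8 f(8,8)=1
t=9: f(9,-1)=90 f(9,1)=117 f(9,3)=83 f(9,5)=36 f(9,7)=9 f(9,9)=1
t=10: f(10,-2)=90 f(10,0)=207 f(10,2)=200 f(10,4)=119 f(10,6)=45 f(10,8)=10 f(10,10)=1
t=11: f(11,-1)=297 f(11,1)=407 f(11,3)=319 f(11,5)=164 f(11,7)=55 f(11,9)=11 f(11,11)=1
t=12: f(12,-2)=297 f(12,0)=704 f(12,2)=726 f(12,4)=483 f(12,6)=219 f(12,8)=66 f(12,10)=12 f(12,12)=1
t=13: f(13,-1)=1001 f(13,1)=1430 f(13,3)=1209 f(13,5)=702 f(13,7)=285 f(13,9)=78 f(13,11)=13 f(13,13)=1
t=14: f(14,-2)=1001 f(14,0)=2431 f(14,2)=2639 f(14,4)=1911 f(14,6)=987 f(14,8)=363 f(14,10)=91 f(14,12)=14 f(14,14)=1
Σ_s f(14,s) = 9438
P = 9438/16384 = 4719/8192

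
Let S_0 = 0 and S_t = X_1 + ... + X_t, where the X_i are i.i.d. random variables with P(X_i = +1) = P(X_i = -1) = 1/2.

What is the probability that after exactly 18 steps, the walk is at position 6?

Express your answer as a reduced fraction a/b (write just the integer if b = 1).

To reach position 6 after 18 steps: need 12 steps of +1 and 6 of -1.
Favorable paths: C(18,12) = 18564
Total paths: 2^18 = 262144
P = 18564/262144 = 4641/65536

Answer: 4641/65536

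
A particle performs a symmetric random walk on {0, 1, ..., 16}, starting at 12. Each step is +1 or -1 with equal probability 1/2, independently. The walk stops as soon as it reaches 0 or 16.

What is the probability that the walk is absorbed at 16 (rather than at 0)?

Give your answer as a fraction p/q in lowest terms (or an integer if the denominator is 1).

Symmetric walk (p = 1/2): the harmonic-function argument gives P(hit 16 before 0 | start at 12) = a/N.
P = 12/16 = 3/4

Answer: 3/4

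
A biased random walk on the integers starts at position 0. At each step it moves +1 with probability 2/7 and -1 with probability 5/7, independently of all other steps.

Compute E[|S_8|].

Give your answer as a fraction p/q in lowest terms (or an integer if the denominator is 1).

Answer: 21084968/5764801

Derivation:
S_8 takes values m ≡ 0 (mod 2) with |m| ≤ 8; P(S_8=m) = C(8,(8+m)/2) · (2/7)^((8+m)/2) · (5/7)^((8-m)/2).
Distribution: P(S=-8)=390625/5764801, P(S=-6)=1250000/5764801, P(S=-4)=250000/823543, P(S=-2)=200000/823543, P(S=0)=100000/823543, P(S=2)=32000/823543, P(S=4)=6400/823543, P(S=6)=5120/5764801, P(S=8)=256/5764801
E[|S_8|] = Σ_m |m|·P(S_8=m) = 21084968/5764801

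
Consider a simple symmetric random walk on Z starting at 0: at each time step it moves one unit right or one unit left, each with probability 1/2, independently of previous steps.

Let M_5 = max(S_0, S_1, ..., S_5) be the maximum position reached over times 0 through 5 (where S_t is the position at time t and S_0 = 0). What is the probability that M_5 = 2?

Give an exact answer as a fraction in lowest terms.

Answer: 5/32

Derivation:
Let M_5 = max(S_0,...,S_5). Use the reflection principle: for j ≥ 1, #{paths with M_5 ≥ j} = #{S_5 ≥ j} + #{S_5 ≥ j+1}.
By reflection, #{M_5 ≥ 2} = #{S_5 ≥ 2} + #{S_5 ≥ 3} = 6 + 6 = 12.
#{M_5 ≥ 3} = #{S_5 ≥ 3} + #{S_5 ≥ 4} = 6 + 1 = 7.
#{M_5 = 2} = 12 - 7 = 5.
P(M_5 = 2) = 5/32 = 5/32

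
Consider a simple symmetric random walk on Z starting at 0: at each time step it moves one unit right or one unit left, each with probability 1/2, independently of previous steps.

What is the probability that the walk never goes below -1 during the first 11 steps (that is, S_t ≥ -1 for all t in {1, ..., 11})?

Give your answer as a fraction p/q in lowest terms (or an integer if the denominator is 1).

Let f(t,s) = #length-t paths at position s with S_1..S_t all ≥ -1.
f(t,s) = f(t-1,s-1) + f(t-1,s+1) for s ≥ -1; f(t,s) = 0 for s < -1.
t=0: f(0,0)=1
t=1: f(1,-1)=1 f(1,1)=1
t=2: f(2,0)=2 f(2,2)=1
t=3: f(3,-1)=2 f(3,1)=3 f(3,3)=1
t=4: f(4,0)=5 f(4,2)=4 f(4,4)=1
t=5: f(5,-1)=5 f(5,1)=9 f(5,3)=5 f(5,5)=1
t=6: f(6,0)=14 f(6,2)=14 f(6,4)=6 f(6,6)=1
t=7: f(7,-1)=14 f(7,1)=28 f(7,3)=20 f(7,5)=7 f(7,7)=1
t=8: f(8,0)=42 f(8,2)=48 f(8,4)=27 f(8,6)=8 f(8,8)=1
t=9: f(9,-1)=42 f(9,1)=90 f(9,3)=75 f(9,5)=35 f(9,7)=9 f(9,9)=1
t=10: f(10,0)=132 f(10,2)=165 f(10,4)=110 f(10,6)=44 f(10,8)=10 f(10,10)=1
t=11: f(11,-1)=132 f(11,1)=297 f(11,3)=275 f(11,5)=154 f(11,7)=54 f(11,9)=11 f(11,11)=1
Σ_s f(11,s) = 924
P = 924/2048 = 231/512

Answer: 231/512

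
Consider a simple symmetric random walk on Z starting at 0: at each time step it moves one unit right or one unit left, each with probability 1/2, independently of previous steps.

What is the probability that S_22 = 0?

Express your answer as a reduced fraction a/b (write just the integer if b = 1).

Answer: 88179/524288

Derivation:
To return to 0 after 22 steps: need exactly 11 steps of +1 and 11 of -1.
Favorable paths: C(22,11) = 705432
Total paths: 2^22 = 4194304
P = 705432/4194304 = 88179/524288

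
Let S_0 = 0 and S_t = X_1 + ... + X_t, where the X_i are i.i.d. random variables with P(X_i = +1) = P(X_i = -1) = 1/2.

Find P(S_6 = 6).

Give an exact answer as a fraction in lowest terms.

To reach position 6 after 6 steps: need 6 steps of +1 and 0 of -1.
Favorable paths: C(6,6) = 1
Total paths: 2^6 = 64
P = 1/64 = 1/64

Answer: 1/64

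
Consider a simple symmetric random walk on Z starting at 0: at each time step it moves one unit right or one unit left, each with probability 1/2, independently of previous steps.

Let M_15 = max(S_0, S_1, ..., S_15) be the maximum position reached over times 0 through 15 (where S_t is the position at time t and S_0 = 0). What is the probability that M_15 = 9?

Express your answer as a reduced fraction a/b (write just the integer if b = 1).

Let M_15 = max(S_0,...,S_15). Use the reflection principle: for j ≥ 1, #{paths with M_15 ≥ j} = #{S_15 ≥ j} + #{S_15 ≥ j+1}.
By reflection, #{M_15 ≥ 9} = #{S_15 ≥ 9} + #{S_15 ≥ 10} = 576 + 121 = 697.
#{M_15 ≥ 10} = #{S_15 ≥ 10} + #{S_15 ≥ 11} = 121 + 121 = 242.
#{M_15 = 9} = 697 - 242 = 455.
P(M_15 = 9) = 455/32768 = 455/32768

Answer: 455/32768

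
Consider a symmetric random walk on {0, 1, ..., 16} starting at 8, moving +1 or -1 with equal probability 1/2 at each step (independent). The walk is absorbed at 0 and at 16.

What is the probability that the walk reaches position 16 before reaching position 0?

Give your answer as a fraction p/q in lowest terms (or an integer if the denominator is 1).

Symmetric walk (p = 1/2): the harmonic-function argument gives P(hit 16 before 0 | start at 8) = a/N.
P = 8/16 = 1/2

Answer: 1/2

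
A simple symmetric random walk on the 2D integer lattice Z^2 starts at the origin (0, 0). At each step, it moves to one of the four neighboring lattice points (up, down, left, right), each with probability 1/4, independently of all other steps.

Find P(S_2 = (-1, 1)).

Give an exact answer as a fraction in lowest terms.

Let h be the number of horizontal steps (so 2-h are vertical). To end at (-1,1) need (h-1)/2 right-steps and ((2-h)+1)/2 up-steps.
Sum over h with 1 ≤ h ≤ 1, h ≡ 1 (mod 2), 2-h ≡ 1 (mod 2):
h=1: C(2,1)·C(1,0)·C(1,1) = 2·1·1 = 2
Total favorable: 2
Total paths: 4^2 = 16
P = 2/16 = 1/8

Answer: 1/8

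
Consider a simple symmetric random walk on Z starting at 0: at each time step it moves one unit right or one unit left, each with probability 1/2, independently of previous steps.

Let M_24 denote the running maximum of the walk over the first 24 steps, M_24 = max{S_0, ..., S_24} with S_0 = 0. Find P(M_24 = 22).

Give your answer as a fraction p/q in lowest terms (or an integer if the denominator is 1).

Let M_24 = max(S_0,...,S_24). Use the reflection principle: for j ≥ 1, #{paths with M_24 ≥ j} = #{S_24 ≥ j} + #{S_24 ≥ j+1}.
By reflection, #{M_24 ≥ 22} = #{S_24 ≥ 22} + #{S_24 ≥ 23} = 25 + 1 = 26.
#{M_24 ≥ 23} = #{S_24 ≥ 23} + #{S_24 ≥ 24} = 1 + 1 = 2.
#{M_24 = 22} = 26 - 2 = 24.
P(M_24 = 22) = 24/16777216 = 3/2097152

Answer: 3/2097152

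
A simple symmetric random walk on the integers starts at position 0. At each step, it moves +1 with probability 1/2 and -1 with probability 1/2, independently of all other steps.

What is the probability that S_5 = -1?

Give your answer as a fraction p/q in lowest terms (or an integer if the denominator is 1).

Answer: 5/16

Derivation:
To reach position -1 after 5 steps: need 2 steps of +1 and 3 of -1.
Favorable paths: C(5,2) = 10
Total paths: 2^5 = 32
P = 10/32 = 5/16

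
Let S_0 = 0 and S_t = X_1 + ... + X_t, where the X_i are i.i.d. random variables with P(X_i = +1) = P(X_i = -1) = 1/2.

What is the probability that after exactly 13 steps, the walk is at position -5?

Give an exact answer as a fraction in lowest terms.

Answer: 715/8192

Derivation:
To reach position -5 after 13 steps: need 4 steps of +1 and 9 of -1.
Favorable paths: C(13,4) = 715
Total paths: 2^13 = 8192
P = 715/8192 = 715/8192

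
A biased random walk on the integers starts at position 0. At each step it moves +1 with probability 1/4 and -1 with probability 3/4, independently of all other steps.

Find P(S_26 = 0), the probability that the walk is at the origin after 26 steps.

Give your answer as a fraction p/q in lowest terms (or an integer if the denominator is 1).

To be at 0 after 26 steps: need exactly 13 steps of +1 and 13 of -1.
Number of such sequences: C(26,13) = 10400600
Each has probability (1/4)^13 · (3/4)^13 = 1594323/4503599627370496
P = 10400600 · 1594323/4503599627370496 = 2072739474225/562949953421312

Answer: 2072739474225/562949953421312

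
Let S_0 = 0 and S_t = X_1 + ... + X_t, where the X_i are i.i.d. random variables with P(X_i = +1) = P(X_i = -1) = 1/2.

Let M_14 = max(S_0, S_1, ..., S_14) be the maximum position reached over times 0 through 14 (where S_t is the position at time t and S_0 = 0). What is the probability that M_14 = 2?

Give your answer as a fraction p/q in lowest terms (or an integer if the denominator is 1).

Let M_14 = max(S_0,...,S_14). Use the reflection principle: for j ≥ 1, #{paths with M_14 ≥ j} = #{S_14 ≥ j} + #{S_14 ≥ j+1}.
By reflection, #{M_14 ≥ 2} = #{S_14 ≥ 2} + #{S_14 ≥ 3} = 6476 + 3473 = 9949.
#{M_14 ≥ 3} = #{S_14 ≥ 3} + #{S_14 ≥ 4} = 3473 + 3473 = 6946.
#{M_14 = 2} = 9949 - 6946 = 3003.
P(M_14 = 2) = 3003/16384 = 3003/16384

Answer: 3003/16384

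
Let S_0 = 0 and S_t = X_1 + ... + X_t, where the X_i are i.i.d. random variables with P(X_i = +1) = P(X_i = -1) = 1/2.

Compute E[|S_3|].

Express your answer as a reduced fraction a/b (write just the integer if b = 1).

S_3 takes values m ≡ 1 (mod 2) with |m| ≤ 3; P(S_3=m) = C(3,(3+m)/2)/2^3.
Total paths: 2^3 = 8
Distribution: P(S=-3)=1/8, P(S=-1)=3/8, P(S=1)=3/8, P(S=3)=1/8
E[|S_3|] = Σ_m |m|·P(S_3=m) = 12/8 = 3/2

Answer: 3/2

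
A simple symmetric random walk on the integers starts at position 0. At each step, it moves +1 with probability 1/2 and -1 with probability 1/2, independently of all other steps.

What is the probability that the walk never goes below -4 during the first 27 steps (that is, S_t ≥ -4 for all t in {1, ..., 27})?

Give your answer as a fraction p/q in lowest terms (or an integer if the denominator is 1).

Answer: 87922215/134217728

Derivation:
Let f(t,s) = #length-t paths at position s with S_1..S_t all ≥ -4.
f(t,s) = f(t-1,s-1) + f(t-1,s+1) for s ≥ -4; f(t,s) = 0 for s < -4.
t=0: f(0,0)=1
t=1: f(1,-1)=1 f(1,1)=1
t=2: f(2,-2)=1 f(2,0)=2 f(2,2)=1
t=3: f(3,-3)=1 f(3,-1)=3 f(3,1)=3 f(3,3)=1
t=4: f(4,-4)=1 f(4,-2)=4 f(4,0)=6 f(4,2)=4 f(4,4)=1
t=5: f(5,-3)=5 f(5,-1)=10 f(5,1)=10 f(5,3)=5 f(5,5)=1
t=6: f(6,-4)=5 f(6,-2)=15 f(6,0)=20 f(6,2)=15 f(6,4)=6 f(6,6)=1
t=7: f(7,-3)=20 f(7,-1)=35 f(7,1)=35 f(7,3)=21 f(7,5)=7 f(7,7)=1
t=8: f(8,-4)=20 f(8,-2)=55 f(8,0)=70 f(8,2)=56 f(8,4)=28 f(8,6)=8 f(8,8)=1
t=9: f(9,-3)=75 f(9,-1)=125 f(9,1)=126 f(9,3)=84 f(9,5)=36 f(9,7)=9 f(9,9)=1
t=10: f(10,-4)=75 f(10,-2)=200 f(10,0)=251 f(10,2)=210 f(10,4)=120 f(10,6)=45 f(10,8)=10 f(10,10)=1
t=11: f(11,-3)=275 f(11,-1)=451 f(11,1)=461 f(11,3)=330 f(11,5)=165 f(11,7)=55 f(11,9)=11 f(11,11)=1
t=12: f(12,-4)=275 f(12,-2)=726 f(12,0)=912 f(12,2)=791 f(12,4)=495 f(12,6)=220 f(12,8)=66 f(12,10)=12 f(12,12)=1
t=13: f(13,-3)=1001 f(13,-1)=1638 f(13,1)=1703 f(13,3)=1286 f(13,5)=715 f(13,7)=286 f(13,9)=78 f(13,11)=13 f(13,13)=1
t=14: f(14,-4)=1001 f(14,-2)=2639 f(14,0)=3341 f(14,2)=2989 f(14,4)=2001 f(14,6)=1001 f(14,8)=364 f(14,10)=91 f(14,12)=14 f(14,14)=1
t=15: f(15,-3)=3640 f(15,-1)=5980 f(15,1)=6330 f(15,3)=4990 f(15,5)=3002 f(15,7)=1365 f(15,9)=455 f(15,11)=105 f(15,13)=15 f(15,15)=1
t=16: f(16,-4)=3640 f(16,-2)=9620 f(16,0)=12310 f(16,2)=11320 f(16,4)=7992 f(16,6)=4367 f(16,8)=1820 f(16,10)=560 f(16,12)=120 f(16,14)=16 f(16,16)=1
t=17: f(17,-3)=13260 f(17,-1)=21930 f(17,1)=23630 f(17,3)=19312 f(17,5)=12359 f(17,7)=6187 f(17,9)=2380 f(17,11)=680 f(17,13)=136 f(17,15)=17 f(17,17)=1
t=18: f(18,-4)=13260 f(18,-2)=35190 f(18,0)=45560 f(18,2)=42942 f(18,4)=31671 f(18,6)=18546 f(18,8)=8567 f(18,10)=3060 f(18,12)=816 f(18,14)=153 f(18,16)=18 f(18,18)=1
t=19: f(19,-3)=48450 f(19,-1)=80750 f(19,1)=88502 f(19,3)=74613 f(19,5)=50217 f(19,7)=27113 f(19,9)=11627 f(19,11)=3876 f(19,13)=969 f(19,15)=171 f(19,17)=19 f(19,19)=1
t=20: f(20,-4)=48450 f(20,-2)=129200 f(20,0)=169252 f(20,2)=163115 f(20,4)=124830 f(20,6)=77330 f(20,8)=38740 f(20,10)=15503 f(20,12)=4845 f(20,14)=1140 f(20,16)=190 f(20,18)=20 f(20,20)=1
t=21: f(21,-3)=177650 f(21,-1)=298452 f(21,1)=332367 f(21,3)=287945 f(21,5)=202160 f(21,7)=116070 f(21,9)=54243 f(21,11)=20348 f(21,13)=5985 f(21,15)=1330 f(21,17)=210 f(21,19)=21 f(21,21)=1
t=22: f(22,-4)=177650 f(22,-2)=476102 f(22,0)=630819 f(22,2)=620312 f(22,4)=490105 f(22,6)=318230 f(22,8)=170313 f(22,10)=74591 f(22,12)=26333 f(22,14)=7315 f(22,16)=1540 f(22,18)=231 f(22,20)=22 f(22,22)=1
t=23: f(23,-3)=653752 f(23,-1)=1106921 f(23,1)=1251131 f(23,3)=1110417 f(23,5)=808335 f(23,7)=488543 f(23,9)=244904 f(23,11)=100924 f(23,13)=33648 f(23,15)=8855 f(23,17)=1771 f(23,19)=253 f(23,21)=23 f(23,23)=1
t=24: f(24,-4)=653752 f(24,-2)=1760673 f(24,0)=2358052 f(24,2)=2361548 f(24,4)=1918752 f(24,6)=1296878 f(24,8)=733447 f(24,10)=345828 f(24,12)=134572 f(24,14)=42503 f(24,16)=10626 f(24,18)=2024 f(24,20)=276 f(24,22)=24 f(24,24)=1
t=25: f(25,-3)=2414425 f(25,-1)=4118725 f(25,1)=4719600 f(25,3)=4280300 f(25,5)=3215630 f(25,7)=2030325 f(25,9)=1079275 f(25,11)=480400 f(25,13)=177075 f(25,15)=53129 f(25,17)=12650 f(25,19)=2300 f(25,21)=300 f(25,23)=25 f(25,25)=1
t=26: f(26,-4)=2414425 f(26,-2)=6533150 f(26,0)=8838325 f(26,2)=8999900 f(26,4)=7495930 f(26,6)=5245955 f(26,8)=3109600 f(26,10)=1559675 f(26,12)=657475 f(26,14)=230204 f(26,16)=65779 f(26,18)=14950 f(26,20)=2600 f(26,22)=325 f(26,24)=26 f(26,26)=1
t=27: f(27,-3)=8947575 f(27,-1)=15371475 f(27,1)=17838225 f(27,3)=16495830 f(27,5)=12741885 f(27,7)=8355555 f(27,9)=4669275 f(27,11)=2217150 f(27,13)=887679 f(27,15)=295983 f(27,17)=80729 f(27,19)=17550 f(27,21)=2925 f(27,23)=351 f(27,25)=27 f(27,27)=1
Σ_s f(27,s) = 87922215
P = 87922215/134217728 = 87922215/134217728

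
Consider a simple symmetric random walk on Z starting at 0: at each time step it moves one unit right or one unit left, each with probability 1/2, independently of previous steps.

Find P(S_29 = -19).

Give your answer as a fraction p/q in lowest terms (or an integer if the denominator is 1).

To reach position -19 after 29 steps: need 5 steps of +1 and 24 of -1.
Favorable paths: C(29,5) = 118755
Total paths: 2^29 = 536870912
P = 118755/536870912 = 118755/536870912

Answer: 118755/536870912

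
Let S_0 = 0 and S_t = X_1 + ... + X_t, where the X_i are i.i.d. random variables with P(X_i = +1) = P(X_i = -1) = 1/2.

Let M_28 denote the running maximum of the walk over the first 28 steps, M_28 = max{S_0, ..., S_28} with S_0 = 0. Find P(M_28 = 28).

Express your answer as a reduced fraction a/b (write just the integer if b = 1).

Answer: 1/268435456

Derivation:
Let M_28 = max(S_0,...,S_28). Use the reflection principle: for j ≥ 1, #{paths with M_28 ≥ j} = #{S_28 ≥ j} + #{S_28 ≥ j+1}.
By reflection, #{M_28 ≥ 28} = #{S_28 ≥ 28} + #{S_28 ≥ 29} = 1 + 0 = 1.
#{M_28 ≥ 29} = #{S_28 ≥ 29} + #{S_28 ≥ 30} = 0 + 0 = 0.
#{M_28 = 28} = 1 - 0 = 1.
P(M_28 = 28) = 1/268435456 = 1/268435456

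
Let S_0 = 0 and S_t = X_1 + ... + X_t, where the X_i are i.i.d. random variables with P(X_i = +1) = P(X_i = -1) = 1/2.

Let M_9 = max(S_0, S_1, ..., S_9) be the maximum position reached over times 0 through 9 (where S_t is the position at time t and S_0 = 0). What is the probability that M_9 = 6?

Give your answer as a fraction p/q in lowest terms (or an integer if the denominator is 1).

Let M_9 = max(S_0,...,S_9). Use the reflection principle: for j ≥ 1, #{paths with M_9 ≥ j} = #{S_9 ≥ j} + #{S_9 ≥ j+1}.
By reflection, #{M_9 ≥ 6} = #{S_9 ≥ 6} + #{S_9 ≥ 7} = 10 + 10 = 20.
#{M_9 ≥ 7} = #{S_9 ≥ 7} + #{S_9 ≥ 8} = 10 + 1 = 11.
#{M_9 = 6} = 20 - 11 = 9.
P(M_9 = 6) = 9/512 = 9/512

Answer: 9/512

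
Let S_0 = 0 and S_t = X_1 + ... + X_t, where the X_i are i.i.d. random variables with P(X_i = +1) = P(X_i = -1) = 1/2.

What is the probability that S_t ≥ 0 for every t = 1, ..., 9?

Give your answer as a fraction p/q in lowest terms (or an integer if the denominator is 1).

Answer: 63/256

Derivation:
Let f(t,s) = #length-t paths at position s with S_1..S_t all ≥ 0.
f(t,s) = f(t-1,s-1) + f(t-1,s+1) for s ≥ 0; f(t,s) = 0 for s < 0.
t=0: f(0,0)=1
t=1: f(1,1)=1
t=2: f(2,0)=1 f(2,2)=1
t=3: f(3,1)=2 f(3,3)=1
t=4: f(4,0)=2 f(4,2)=3 f(4,4)=1
t=5: f(5,1)=5 f(5,3)=4 f(5,5)=1
t=6: f(6,0)=5 f(6,2)=9 f(6,4)=5 f(6,6)=1
t=7: f(7,1)=14 f(7,3)=14 f(7,5)=6 f(7,7)=1
t=8: f(8,0)=14 f(8,2)=28 f(8,4)=20 f(8,6)=7 f(8,8)=1
t=9: f(9,1)=42 f(9,3)=48 f(9,5)=27 f(9,7)=8 f(9,9)=1
Σ_s f(9,s) = 126
P = 126/512 = 63/256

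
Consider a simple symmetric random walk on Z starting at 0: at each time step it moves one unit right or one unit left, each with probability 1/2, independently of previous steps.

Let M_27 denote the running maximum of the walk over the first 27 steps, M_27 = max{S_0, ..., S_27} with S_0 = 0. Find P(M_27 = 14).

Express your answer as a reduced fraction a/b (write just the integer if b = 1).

Answer: 148005/67108864

Derivation:
Let M_27 = max(S_0,...,S_27). Use the reflection principle: for j ≥ 1, #{paths with M_27 ≥ j} = #{S_27 ≥ j} + #{S_27 ≥ j+1}.
By reflection, #{M_27 ≥ 14} = #{S_27 ≥ 14} + #{S_27 ≥ 15} = 397594 + 397594 = 795188.
#{M_27 ≥ 15} = #{S_27 ≥ 15} + #{S_27 ≥ 16} = 397594 + 101584 = 499178.
#{M_27 = 14} = 795188 - 499178 = 296010.
P(M_27 = 14) = 296010/134217728 = 148005/67108864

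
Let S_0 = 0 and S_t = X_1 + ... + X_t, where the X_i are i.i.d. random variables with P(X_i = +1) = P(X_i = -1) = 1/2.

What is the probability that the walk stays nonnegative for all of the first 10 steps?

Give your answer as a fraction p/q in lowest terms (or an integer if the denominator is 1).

Let f(t,s) = #length-t paths at position s with S_1..S_t all ≥ 0.
f(t,s) = f(t-1,s-1) + f(t-1,s+1) for s ≥ 0; f(t,s) = 0 for s < 0.
t=0: f(0,0)=1
t=1: f(1,1)=1
t=2: f(2,0)=1 f(2,2)=1
t=3: f(3,1)=2 f(3,3)=1
t=4: f(4,0)=2 f(4,2)=3 f(4,4)=1
t=5: f(5,1)=5 f(5,3)=4 f(5,5)=1
t=6: f(6,0)=5 f(6,2)=9 f(6,4)=5 f(6,6)=1
t=7: f(7,1)=14 f(7,3)=14 f(7,5)=6 f(7,7)=1
t=8: f(8,0)=14 f(8,2)=28 f(8,4)=20 f(8,6)=7 f(8,8)=1
t=9: f(9,1)=42 f(9,3)=48 f(9,5)=27 f(9,7)=8 f(9,9)=1
t=10: f(10,0)=42 f(10,2)=90 f(10,4)=75 f(10,6)=35 f(10,8)=9 f(10,10)=1
Σ_s f(10,s) = 252
P = 252/1024 = 63/256

Answer: 63/256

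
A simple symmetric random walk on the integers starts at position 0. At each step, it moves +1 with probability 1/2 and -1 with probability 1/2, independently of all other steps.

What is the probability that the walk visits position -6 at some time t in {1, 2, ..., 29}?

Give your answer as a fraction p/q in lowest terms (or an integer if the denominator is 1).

Answer: 35558423/134217728

Derivation:
Count via complement. Let g(t,s) = #length-t paths at position s with S_1..S_t all ≠ -6.
g(t,s) = g(t-1,s-1) + g(t-1,s+1) for s ≠ -6; g(t,-6) = 0.
t=0: g(0,0)=1
t=1: g(1,-1)=1 g(1,1)=1
t=2: g(2,-2)=1 g(2,0)=2 g(2,2)=1
t=3: g(3,-3)=1 g(3,-1)=3 g(3,1)=3 g(3,3)=1
t=4: g(4,-4)=1 g(4,-2)=4 g(4,0)=6 g(4,2)=4 g(4,4)=1
t=5: g(5,-5)=1 g(5,-3)=5 g(5,-1)=10 g(5,1)=10 g(5,3)=5 g(5,5)=1
t=6: g(6,-4)=6 g(6,-2)=15 g(6,0)=20 g(6,2)=15 g(6,4)=6 g(6,6)=1
t=7: g(7,-5)=6 g(7,-3)=21 g(7,-1)=35 g(7,1)=35 g(7,3)=21 g(7,5)=7 g(7,7)=1
t=8: g(8,-4)=27 g(8,-2)=56 g(8,0)=70 g(8,2)=56 g(8,4)=28 g(8,6)=8 g(8,8)=1
t=9: g(9,-5)=27 g(9,-3)=83 g(9,-1)=126 g(9,1)=126 g(9,3)=84 g(9,5)=36 g(9,7)=9 g(9,9)=1
t=10: g(10,-4)=110 g(10,-2)=209 g(10,0)=252 g(10,2)=210 g(10,4)=120 g(10,6)=45 g(10,8)=10 g(10,10)=1
t=11: g(11,-5)=110 g(11,-3)=319 g(11,-1)=461 g(11,1)=462 g(11,3)=330 g(11,5)=165 g(11,7)=55 g(11,9)=11 g(11,11)=1
t=12: g(12,-4)=429 g(12,-2)=780 g(12,0)=923 g(12,2)=792 g(12,4)=495 g(12,6)=220 g(12,8)=66 g(12,10)=12 g(12,12)=1
t=13: g(13,-5)=429 g(13,-3)=1209 g(13,-1)=1703 g(13,1)=1715 g(13,3)=1287 g(13,5)=715 g(13,7)=286 g(13,9)=78 g(13,11)=13 g(13,13)=1
t=14: g(14,-4)=1638 g(14,-2)=2912 g(14,0)=3418 g(14,2)=3002 g(14,4)=2002 g(14,6)=1001 g(14,8)=364 g(14,10)=91 g(14,12)=14 g(14,14)=1
t=15: g(15,-5)=1638 g(15,-3)=4550 g(15,-1)=6330 g(15,1)=6420 g(15,3)=5004 g(15,5)=3003 g(15,7)=1365 g(15,9)=455 g(15,11)=105 g(15,13)=15 g(15,15)=1
t=16: g(16,-4)=6188 g(16,-2)=10880 g(16,0)=12750 g(16,2)=11424 g(16,4)=8007 g(16,6)=4368 g(16,8)=1820 g(16,10)=560 g(16,12)=120 g(16,14)=16 g(16,16)=1
t=17: g(17,-5)=6188 g(17,-3)=17068 g(17,-1)=23630 g(17,1)=24174 g(17,3)=19431 g(17,5)=12375 g(17,7)=6188 g(17,9)=2380 g(17,11)=680 g(17,13)=136 g(17,15)=17 g(17,17)=1
t=18: g(18,-4)=23256 g(18,-2)=40698 g(18,0)=47804 g(18,2)=43605 g(18,4)=31806 g(18,6)=18563 g(18,8)=8568 g(18,10)=3060 g(18,12)=816 g(18,14)=153 g(18,16)=18 g(18,18)=1
t=19: g(19,-5)=23256 g(19,-3)=63954 g(19,-1)=88502 g(19,1)=91409 g(19,3)=75411 g(19,5)=50369 g(19,7)=27131 g(19,9)=11628 g(19,11)=3876 g(19,13)=969 g(19,15)=171 g(19,17)=19 g(19,19)=1
t=20: g(20,-4)=87210 g(20,-2)=152456 g(20,0)=179911 g(20,2)=166820 g(20,4)=125780 g(20,6)=77500 g(20,8)=38759 g(20,10)=15504 g(20,12)=4845 g(20,14)=1140 g(20,16)=190 g(20,18)=20 g(20,20)=1
t=21: g(21,-5)=87210 g(21,-3)=239666 g(21,-1)=332367 g(21,1)=346731 g(21,3)=292600 g(21,5)=203280 g(21,7)=116259 g(21,9)=54263 g(21,11)=20349 g(21,13)=5985 g(21,15)=1330 g(21,17)=210 g(21,19)=21 g(21,21)=1
t=22: g(22,-4)=326876 g(22,-2)=572033 g(22,0)=679098 g(22,2)=639331 g(22,4)=495880 g(22,6)=319539 g(22,8)=170522 g(22,10)=74612 g(22,12)=26334 g(22,14)=7315 g(22,16)=1540 g(22,18)=231 g(22,20)=22 g(22,22)=1
t=23: g(23,-5)=326876 g(23,-3)=898909 g(23,-1)=1251131 g(23,1)=1318429 g(23,3)=1135211 g(23,5)=815419 g(23,7)=490061 g(23,9)=245134 g(23,11)=100946 g(23,13)=33649 g(23,15)=8855 g(23,17)=1771 g(23,19)=253 g(23,21)=23 g(23,23)=1
t=24: g(24,-4)=1225785 g(24,-2)=2150040 g(24,0)=2569560 g(24,2)=2453640 g(24,4)=1950630 g(24,6)=1305480 g(24,8)=735195 g(24,10)=346080 g(24,12)=134595 g(24,14)=42504 g(24,16)=10626 g(24,18)=2024 g(24,20)=276 g(24,22)=24 g(24,24)=1
t=25: g(25,-5)=1225785 g(25,-3)=3375825 g(25,-1)=4719600 g(25,1)=5023200 g(25,3)=4404270 g(25,5)=3256110 g(25,7)=2040675 g(25,9)=1081275 g(25,11)=480675 g(25,13)=177099 g(25,15)=53130 g(25,17)=12650 g(25,19)=2300 g(25,21)=300 g(25,23)=25 g(25,25)=1
t=26: g(26,-4)=4601610 g(26,-2)=8095425 g(26,0)=9742800 g(26,2)=9427470 g(26,4)=7660380 g(26,6)=5296785 g(26,8)=3121950 g(26,10)=1561950 g(26,12)=657774 g(26,14)=230229 g(26,16)=65780 g(26,18)=14950 g(26,20)=2600 g(26,22)=325 g(26,24)=26 g(26,26)=1
t=27: g(27,-5)=4601610 g(27,-3)=12697035 g(27,-1)=17838225 g(27,1)=19170270 g(27,3)=17087850 g(27,5)=12957165 g(27,7)=8418735 g(27,9)=4683900 g(27,11)=2219724 g(27,13)=888003 g(27,15)=296009 g(27,17)=80730 g(27,19)=17550 g(27,21)=2925 g(27,23)=351 g(27,25)=27 g(27,27)=1
t=28: g(28,-4)=17298645 g(28,-2)=30535260 g(28,0)=37008495 g(28,2)=36258120 g(28,4)=30045015 g(28,6)=21375900 g(28,8)=13102635 g(28,10)=6903624 g(28,12)=3107727 g(28,14)=1184012 g(28,16)=376739 g(28,18)=98280 g(28,20)=20475 g(28,22)=3276 g(28,24)=378 g(28,26)=28 g(28,28)=1
t=29: g(29,-5)=17298645 g(29,-3)=47833905 g(29,-1)=67543755 g(29,1)=73266615 g(29,3)=66303135 g(29,5)=51420915 g(29,7)=34478535 g(29,9)=20006259 g(29,11)=10011351 g(29,13)=4291739 g(29,15)=1560751 g(29,17)=475019 g(29,19)=118755 g(29,21)=23751 g(29,23)=3654 g(29,25)=406 g(29,27)=29 g(29,29)=1
Paths never hitting -6: Σ_s g(29,s) = 394637220
Paths hitting -6: 2^29 - 394637220 = 142233692
P = 142233692/536870912 = 35558423/134217728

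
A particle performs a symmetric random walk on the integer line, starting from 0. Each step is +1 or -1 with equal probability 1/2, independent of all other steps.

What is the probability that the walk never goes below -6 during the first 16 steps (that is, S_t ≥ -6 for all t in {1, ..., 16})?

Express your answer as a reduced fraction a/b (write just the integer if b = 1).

Answer: 30251/32768

Derivation:
Let f(t,s) = #length-t paths at position s with S_1..S_t all ≥ -6.
f(t,s) = f(t-1,s-1) + f(t-1,s+1) for s ≥ -6; f(t,s) = 0 for s < -6.
t=0: f(0,0)=1
t=1: f(1,-1)=1 f(1,1)=1
t=2: f(2,-2)=1 f(2,0)=2 f(2,2)=1
t=3: f(3,-3)=1 f(3,-1)=3 f(3,1)=3 f(3,3)=1
t=4: f(4,-4)=1 f(4,-2)=4 f(4,0)=6 f(4,2)=4 f(4,4)=1
t=5: f(5,-5)=1 f(5,-3)=5 f(5,-1)=10 f(5,1)=10 f(5,3)=5 f(5,5)=1
t=6: f(6,-6)=1 f(6,-4)=6 f(6,-2)=15 f(6,0)=20 f(6,2)=15 f(6,4)=6 f(6,6)=1
t=7: f(7,-5)=7 f(7,-3)=21 f(7,-1)=35 f(7,1)=35 f(7,3)=21 f(7,5)=7 f(7,7)=1
t=8: f(8,-6)=7 f(8,-4)=28 f(8,-2)=56 f(8,0)=70 f(8,2)=56 f(8,4)=28 f(8,6)=8 f(8,8)=1
t=9: f(9,-5)=35 f(9,-3)=84 f(9,-1)=126 f(9,1)=126 f(9,3)=84 f(9,5)=36 f(9,7)=9 f(9,9)=1
t=10: f(10,-6)=35 f(10,-4)=119 f(10,-2)=210 f(10,0)=252 f(10,2)=210 f(10,4)=120 f(10,6)=45 f(10,8)=10 f(10,10)=1
t=11: f(11,-5)=154 f(11,-3)=329 f(11,-1)=462 f(11,1)=462 f(11,3)=330 f(11,5)=165 f(11,7)=55 f(11,9)=11 f(11,11)=1
t=12: f(12,-6)=154 f(12,-4)=483 f(12,-2)=791 f(12,0)=924 f(12,2)=792 f(12,4)=495 f(12,6)=220 f(12,8)=66 f(12,10)=12 f(12,12)=1
t=13: f(13,-5)=637 f(13,-3)=1274 f(13,-1)=1715 f(13,1)=1716 f(13,3)=1287 f(13,5)=715 f(13,7)=286 f(13,9)=78 f(13,11)=13 f(13,13)=1
t=14: f(14,-6)=637 f(14,-4)=1911 f(14,-2)=2989 f(14,0)=3431 f(14,2)=3003 f(14,4)=2002 f(14,6)=1001 f(14,8)=364 f(14,10)=91 f(14,12)=14 f(14,14)=1
t=15: f(15,-5)=2548 f(15,-3)=4900 f(15,-1)=6420 f(15,1)=6434 f(15,3)=5005 f(15,5)=3003 f(15,7)=1365 f(15,9)=455 f(15,11)=105 f(15,13)=15 f(15,15)=1
t=16: f(16,-6)=2548 f(16,-4)=7448 f(16,-2)=11320 f(16,0)=12854 f(16,2)=11439 f(16,4)=8008 f(16,6)=4368 f(16,8)=1820 f(16,10)=560 f(16,12)=120 f(16,14)=16 f(16,16)=1
Σ_s f(16,s) = 60502
P = 60502/65536 = 30251/32768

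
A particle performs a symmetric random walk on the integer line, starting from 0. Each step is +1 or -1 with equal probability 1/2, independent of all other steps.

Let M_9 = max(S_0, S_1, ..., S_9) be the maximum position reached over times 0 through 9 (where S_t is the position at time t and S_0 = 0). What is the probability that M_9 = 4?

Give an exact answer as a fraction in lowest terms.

Answer: 9/128

Derivation:
Let M_9 = max(S_0,...,S_9). Use the reflection principle: for j ≥ 1, #{paths with M_9 ≥ j} = #{S_9 ≥ j} + #{S_9 ≥ j+1}.
By reflection, #{M_9 ≥ 4} = #{S_9 ≥ 4} + #{S_9 ≥ 5} = 46 + 46 = 92.
#{M_9 ≥ 5} = #{S_9 ≥ 5} + #{S_9 ≥ 6} = 46 + 10 = 56.
#{M_9 = 4} = 92 - 56 = 36.
P(M_9 = 4) = 36/512 = 9/128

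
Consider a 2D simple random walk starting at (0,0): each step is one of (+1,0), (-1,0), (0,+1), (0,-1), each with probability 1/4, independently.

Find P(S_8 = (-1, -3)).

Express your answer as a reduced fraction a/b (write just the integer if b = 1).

Answer: 49/2048

Derivation:
Let h be the number of horizontal steps (so 8-h are vertical). To end at (-1,-3) need (h-1)/2 right-steps and ((8-h)-3)/2 up-steps.
Sum over h with 1 ≤ h ≤ 5, h ≡ 1 (mod 2), 8-h ≡ 1 (mod 2):
h=1: C(8,1)·C(1,0)·C(7,2) = 8·1·21 = 168
h=3: C(8,3)·C(3,1)·C(5,1) = 56·3·5 = 840
h=5: C(8,5)·C(5,2)·C(3,0) = 56·10·1 = 560
Total favorable: 1568
Total paths: 4^8 = 65536
P = 1568/65536 = 49/2048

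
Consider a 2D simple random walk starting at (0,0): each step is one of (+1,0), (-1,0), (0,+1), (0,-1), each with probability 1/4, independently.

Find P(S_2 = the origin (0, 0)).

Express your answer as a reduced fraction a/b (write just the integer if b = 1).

Answer: 1/4

Derivation:
Let h be the number of horizontal steps (so 2-h are vertical). To end at (0,0) need (h+0)/2 right-steps and ((2-h)+0)/2 up-steps.
Sum over h with 0 ≤ h ≤ 2, h ≡ 0 (mod 2), 2-h ≡ 0 (mod 2):
h=0: C(2,0)·C(0,0)·C(2,1) = 1·1·2 = 2
h=2: C(2,2)·C(2,1)·C(0,0) = 1·2·1 = 2
Total favorable: 4
Total paths: 4^2 = 16
P = 4/16 = 1/4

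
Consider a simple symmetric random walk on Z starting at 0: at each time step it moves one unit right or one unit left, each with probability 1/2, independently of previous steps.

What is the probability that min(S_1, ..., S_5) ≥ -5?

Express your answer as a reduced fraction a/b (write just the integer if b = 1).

Answer: 1

Derivation:
Let f(t,s) = #length-t paths at position s with S_1..S_t all ≥ -5.
f(t,s) = f(t-1,s-1) + f(t-1,s+1) for s ≥ -5; f(t,s) = 0 for s < -5.
t=0: f(0,0)=1
t=1: f(1,-1)=1 f(1,1)=1
t=2: f(2,-2)=1 f(2,0)=2 f(2,2)=1
t=3: f(3,-3)=1 f(3,-1)=3 f(3,1)=3 f(3,3)=1
t=4: f(4,-4)=1 f(4,-2)=4 f(4,0)=6 f(4,2)=4 f(4,4)=1
t=5: f(5,-5)=1 f(5,-3)=5 f(5,-1)=10 f(5,1)=10 f(5,3)=5 f(5,5)=1
Σ_s f(5,s) = 32
P = 32/32 = 1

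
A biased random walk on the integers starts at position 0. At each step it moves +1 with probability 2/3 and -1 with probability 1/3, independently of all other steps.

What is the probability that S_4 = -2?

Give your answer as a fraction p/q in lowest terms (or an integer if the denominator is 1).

Answer: 8/81

Derivation:
To reach position -2 after 4 steps: need 1 step of +1 and 3 steps of -1.
Number of such sequences: C(4,1) = 4
Each has probability (2/3)^1 · (1/3)^3 = 2/81
P = 4 · 2/81 = 8/81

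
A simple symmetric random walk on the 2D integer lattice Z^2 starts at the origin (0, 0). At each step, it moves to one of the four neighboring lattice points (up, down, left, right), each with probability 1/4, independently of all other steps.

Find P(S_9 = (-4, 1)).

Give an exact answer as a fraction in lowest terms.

Let h be the number of horizontal steps (so 9-h are vertical). To end at (-4,1) need (h-4)/2 right-steps and ((9-h)+1)/2 up-steps.
Sum over h with 4 ≤ h ≤ 8, h ≡ 0 (mod 2), 9-h ≡ 1 (mod 2):
h=4: C(9,4)·C(4,0)·C(5,3) = 126·1·10 = 1260
h=6: C(9,6)·C(6,1)·C(3,2) = 84·6·3 = 1512
h=8: C(9,8)·C(8,2)·C(1,1) = 9·28·1 = 252
Total favorable: 3024
Total paths: 4^9 = 262144
P = 3024/262144 = 189/16384

Answer: 189/16384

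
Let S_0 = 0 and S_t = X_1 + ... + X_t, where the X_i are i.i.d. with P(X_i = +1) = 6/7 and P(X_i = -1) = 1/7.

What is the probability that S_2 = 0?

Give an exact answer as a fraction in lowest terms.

To be at 0 after 2 steps: need exactly 1 step of +1 and 1 of -1.
Number of such sequences: C(2,1) = 2
Each has probability (6/7)^1 · (1/7)^1 = 6/49
P = 2 · 6/49 = 12/49

Answer: 12/49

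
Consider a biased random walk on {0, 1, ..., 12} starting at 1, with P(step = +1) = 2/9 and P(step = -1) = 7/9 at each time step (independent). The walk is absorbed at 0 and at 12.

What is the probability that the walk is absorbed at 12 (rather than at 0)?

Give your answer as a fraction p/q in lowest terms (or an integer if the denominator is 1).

Answer: 2048/2768256621

Derivation:
Biased walk: p = 2/9, q = 7/9, r = q/p = 7/2
Gambler's ruin: P(hit 12 before 0 | start at 1) = (1 - r^a)/(1 - r^N)
r^1 = 7/2; r^12 = 13841287201/4096
P = (1 - 7/2) / (1 - 13841287201/4096) = -5/2 / -13841283105/4096 = 2048/2768256621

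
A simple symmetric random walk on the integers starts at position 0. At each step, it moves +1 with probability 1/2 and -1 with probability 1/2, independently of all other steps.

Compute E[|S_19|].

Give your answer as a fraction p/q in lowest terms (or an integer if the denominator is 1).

Answer: 230945/65536

Derivation:
S_19 takes values m ≡ 1 (mod 2) with |m| ≤ 19; P(S_19=m) = C(19,(19+m)/2)/2^19.
Total paths: 2^19 = 524288
Distribution: P(S=-19)=1/524288, P(S=-17)=19/524288, P(S=-15)=171/524288, P(S=-13)=969/524288, P(S=-11)=3876/524288, P(S=-9)=11628/524288, P(S=-7)=27132/524288, P(S=-5)=50388/524288, P(S=-3)=75582/524288, P(S=-1)=92378/524288, P(S=1)=92378/524288, P(S=3)=75582/524288, P(S=5)=50388/524288, P(S=7)=27132/524288, P(S=9)=11628/524288, P(S=11)=3876/524288, P(S=13)=969/524288, P(S=15)=171/524288, P(S=17)=19/524288, P(S=19)=1/524288
E[|S_19|] = Σ_m |m|·P(S_19=m) = 1847560/524288 = 230945/65536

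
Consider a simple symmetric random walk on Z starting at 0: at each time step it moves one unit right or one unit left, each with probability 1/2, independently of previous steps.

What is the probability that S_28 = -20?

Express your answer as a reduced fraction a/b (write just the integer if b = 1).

Answer: 20475/268435456

Derivation:
To reach position -20 after 28 steps: need 4 steps of +1 and 24 of -1.
Favorable paths: C(28,4) = 20475
Total paths: 2^28 = 268435456
P = 20475/268435456 = 20475/268435456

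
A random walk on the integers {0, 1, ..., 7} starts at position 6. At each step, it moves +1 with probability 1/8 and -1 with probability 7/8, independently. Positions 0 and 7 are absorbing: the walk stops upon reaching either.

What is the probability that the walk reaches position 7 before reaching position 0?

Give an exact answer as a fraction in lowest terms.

Biased walk: p = 1/8, q = 7/8, r = q/p = 7
Gambler's ruin: P(hit 7 before 0 | start at 6) = (1 - r^a)/(1 - r^N)
r^6 = 117649; r^7 = 823543
P = (1 - 117649) / (1 - 823543) = -117648 / -823542 = 19608/137257

Answer: 19608/137257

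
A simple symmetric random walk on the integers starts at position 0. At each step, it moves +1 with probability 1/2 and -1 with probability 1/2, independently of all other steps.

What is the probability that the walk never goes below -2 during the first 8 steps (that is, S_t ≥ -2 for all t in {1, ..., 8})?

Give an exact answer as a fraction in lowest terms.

Answer: 91/128

Derivation:
Let f(t,s) = #length-t paths at position s with S_1..S_t all ≥ -2.
f(t,s) = f(t-1,s-1) + f(t-1,s+1) for s ≥ -2; f(t,s) = 0 for s < -2.
t=0: f(0,0)=1
t=1: f(1,-1)=1 f(1,1)=1
t=2: f(2,-2)=1 f(2,0)=2 f(2,2)=1
t=3: f(3,-1)=3 f(3,1)=3 f(3,3)=1
t=4: f(4,-2)=3 f(4,0)=6 f(4,2)=4 f(4,4)=1
t=5: f(5,-1)=9 f(5,1)=10 f(5,3)=5 f(5,5)=1
t=6: f(6,-2)=9 f(6,0)=19 f(6,2)=15 f(6,4)=6 f(6,6)=1
t=7: f(7,-1)=28 f(7,1)=34 f(7,3)=21 f(7,5)=7 f(7,7)=1
t=8: f(8,-2)=28 f(8,0)=62 f(8,2)=55 f(8,4)=28 f(8,6)=8 f(8,8)=1
Σ_s f(8,s) = 182
P = 182/256 = 91/128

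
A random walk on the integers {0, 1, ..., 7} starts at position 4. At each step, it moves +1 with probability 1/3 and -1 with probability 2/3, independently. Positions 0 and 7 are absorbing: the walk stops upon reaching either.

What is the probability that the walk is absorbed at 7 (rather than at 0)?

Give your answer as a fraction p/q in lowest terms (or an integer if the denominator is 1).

Answer: 15/127

Derivation:
Biased walk: p = 1/3, q = 2/3, r = q/p = 2
Gambler's ruin: P(hit 7 before 0 | start at 4) = (1 - r^a)/(1 - r^N)
r^4 = 16; r^7 = 128
P = (1 - 16) / (1 - 128) = -15 / -127 = 15/127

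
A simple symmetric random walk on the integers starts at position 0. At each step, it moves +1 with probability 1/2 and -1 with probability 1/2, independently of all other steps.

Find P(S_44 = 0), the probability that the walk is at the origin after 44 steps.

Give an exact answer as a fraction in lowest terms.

To return to 0 after 44 steps: need exactly 22 steps of +1 and 22 of -1.
Favorable paths: C(44,22) = 2104098963720
Total paths: 2^44 = 17592186044416
P = 2104098963720/17592186044416 = 263012370465/2199023255552

Answer: 263012370465/2199023255552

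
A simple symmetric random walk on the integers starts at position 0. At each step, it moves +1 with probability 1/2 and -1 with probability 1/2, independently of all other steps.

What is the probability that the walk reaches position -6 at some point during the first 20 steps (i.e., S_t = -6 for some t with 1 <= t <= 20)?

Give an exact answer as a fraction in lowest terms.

Answer: 24805/131072

Derivation:
Count via complement. Let g(t,s) = #length-t paths at position s with S_1..S_t all ≠ -6.
g(t,s) = g(t-1,s-1) + g(t-1,s+1) for s ≠ -6; g(t,-6) = 0.
t=0: g(0,0)=1
t=1: g(1,-1)=1 g(1,1)=1
t=2: g(2,-2)=1 g(2,0)=2 g(2,2)=1
t=3: g(3,-3)=1 g(3,-1)=3 g(3,1)=3 g(3,3)=1
t=4: g(4,-4)=1 g(4,-2)=4 g(4,0)=6 g(4,2)=4 g(4,4)=1
t=5: g(5,-5)=1 g(5,-3)=5 g(5,-1)=10 g(5,1)=10 g(5,3)=5 g(5,5)=1
t=6: g(6,-4)=6 g(6,-2)=15 g(6,0)=20 g(6,2)=15 g(6,4)=6 g(6,6)=1
t=7: g(7,-5)=6 g(7,-3)=21 g(7,-1)=35 g(7,1)=35 g(7,3)=21 g(7,5)=7 g(7,7)=1
t=8: g(8,-4)=27 g(8,-2)=56 g(8,0)=70 g(8,2)=56 g(8,4)=28 g(8,6)=8 g(8,8)=1
t=9: g(9,-5)=27 g(9,-3)=83 g(9,-1)=126 g(9,1)=126 g(9,3)=84 g(9,5)=36 g(9,7)=9 g(9,9)=1
t=10: g(10,-4)=110 g(10,-2)=209 g(10,0)=252 g(10,2)=210 g(10,4)=120 g(10,6)=45 g(10,8)=10 g(10,10)=1
t=11: g(11,-5)=110 g(11,-3)=319 g(11,-1)=461 g(11,1)=462 g(11,3)=330 g(11,5)=165 g(11,7)=55 g(11,9)=11 g(11,11)=1
t=12: g(12,-4)=429 g(12,-2)=780 g(12,0)=923 g(12,2)=792 g(12,4)=495 g(12,6)=220 g(12,8)=66 g(12,10)=12 g(12,12)=1
t=13: g(13,-5)=429 g(13,-3)=1209 g(13,-1)=1703 g(13,1)=1715 g(13,3)=1287 g(13,5)=715 g(13,7)=286 g(13,9)=78 g(13,11)=13 g(13,13)=1
t=14: g(14,-4)=1638 g(14,-2)=2912 g(14,0)=3418 g(14,2)=3002 g(14,4)=2002 g(14,6)=1001 g(14,8)=364 g(14,10)=91 g(14,12)=14 g(14,14)=1
t=15: g(15,-5)=1638 g(15,-3)=4550 g(15,-1)=6330 g(15,1)=6420 g(15,3)=5004 g(15,5)=3003 g(15,7)=1365 g(15,9)=455 g(15,11)=105 g(15,13)=15 g(15,15)=1
t=16: g(16,-4)=6188 g(16,-2)=10880 g(16,0)=12750 g(16,2)=11424 g(16,4)=8007 g(16,6)=4368 g(16,8)=1820 g(16,10)=560 g(16,12)=120 g(16,14)=16 g(16,16)=1
t=17: g(17,-5)=6188 g(17,-3)=17068 g(17,-1)=23630 g(17,1)=24174 g(17,3)=19431 g(17,5)=12375 g(17,7)=6188 g(17,9)=2380 g(17,11)=680 g(17,13)=136 g(17,15)=17 g(17,17)=1
t=18: g(18,-4)=23256 g(18,-2)=40698 g(18,0)=47804 g(18,2)=43605 g(18,4)=31806 g(18,6)=18563 g(18,8)=8568 g(18,10)=3060 g(18,12)=816 g(18,14)=153 g(18,16)=18 g(18,18)=1
t=19: g(19,-5)=23256 g(19,-3)=63954 g(19,-1)=88502 g(19,1)=91409 g(19,3)=75411 g(19,5)=50369 g(19,7)=27131 g(19,9)=11628 g(19,11)=3876 g(19,13)=969 g(19,15)=171 g(19,17)=19 g(19,19)=1
t=20: g(20,-4)=87210 g(20,-2)=152456 g(20,0)=179911 g(20,2)=166820 g(20,4)=125780 g(20,6)=77500 g(20,8)=38759 g(20,10)=15504 g(20,12)=4845 g(20,14)=1140 g(20,16)=190 g(20,18)=20 g(20,20)=1
Paths never hitting -6: Σ_s g(20,s) = 850136
Paths hitting -6: 2^20 - 850136 = 198440
P = 198440/1048576 = 24805/131072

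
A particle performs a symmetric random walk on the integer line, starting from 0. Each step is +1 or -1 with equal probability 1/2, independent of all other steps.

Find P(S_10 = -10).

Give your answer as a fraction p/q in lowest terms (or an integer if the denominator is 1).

To reach position -10 after 10 steps: need 0 steps of +1 and 10 of -1.
Favorable paths: C(10,0) = 1
Total paths: 2^10 = 1024
P = 1/1024 = 1/1024

Answer: 1/1024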